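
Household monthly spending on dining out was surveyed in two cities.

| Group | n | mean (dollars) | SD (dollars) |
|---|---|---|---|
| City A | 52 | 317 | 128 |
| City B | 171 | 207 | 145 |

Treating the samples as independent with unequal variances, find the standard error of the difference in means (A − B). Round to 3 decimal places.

20.929

SE₁ = s₁/√n₁ = 128/√52 = 17.7504; SE₂ = 145/√171 = 11.0884.
Independent samples, unequal variances: SE_diff = √(SE₁² + SE₂²) = √(315.07670016 + 122.95261456) = 20.9291.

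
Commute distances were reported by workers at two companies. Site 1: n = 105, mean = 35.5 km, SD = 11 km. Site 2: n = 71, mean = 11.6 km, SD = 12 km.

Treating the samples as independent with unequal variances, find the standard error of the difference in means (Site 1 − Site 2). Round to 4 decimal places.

1.7834

SE₁ = s₁/√n₁ = 11/√105 = 1.0735; SE₂ = 12/√71 = 1.4241.
Independent samples, unequal variances: SE_diff = √(SE₁² + SE₂²) = √(1.15240225 + 2.02806081) = 1.7834.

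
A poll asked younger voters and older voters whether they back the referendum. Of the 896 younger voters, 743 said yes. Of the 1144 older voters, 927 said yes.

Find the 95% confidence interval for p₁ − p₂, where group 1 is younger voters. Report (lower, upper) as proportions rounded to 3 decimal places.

p̂₁ = 743/896 = 0.8292 and p̂₂ = 927/1144 = 0.8103.
SE₁ = √(p̂₁(1−p̂₁)/n₁) = √(0.8292·0.1708/896) = 0.01257; SE₂ = √(0.8103·0.1897/1144) = 0.01159.
Independent samples: SE of the difference = √(SE₁² + SE₂²) = √(0.0001580049 + 0.0001343281) = 0.01710.
z* for 95% confidence is 1.960, so the margin of error is 1.960 × 0.01710 = 0.03352.
Point estimate p̂₁ − p̂₂ = 0.8292 − 0.8103 = 0.0189.
0.0189 ± 0.03352 → (-0.015, 0.052).

(-0.015, 0.052)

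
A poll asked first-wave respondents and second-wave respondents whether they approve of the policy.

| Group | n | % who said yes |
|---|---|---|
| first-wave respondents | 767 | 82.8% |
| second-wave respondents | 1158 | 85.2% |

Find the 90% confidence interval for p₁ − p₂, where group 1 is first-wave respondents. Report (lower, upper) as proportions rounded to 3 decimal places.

Each SE is √(p̂(1−p̂)/n): √(0.8280·0.1720/767) = 0.01363 and √(0.8520·0.1480/1158) = 0.01044.
SE(p̂₁ − p̂₂) = √(SE₁² + SE₂²) = √(0.0001857769 + 0.0001089936) = 0.01717, since the two samples are independent.
At 90% confidence z* = 1.645; margin = 1.645 × 0.01717 = 0.02824.
The difference is 0.8280 − 0.8520 = -0.0240, so the interval is -0.0240 ± 0.02824 = (-0.052, 0.004).

(-0.052, 0.004)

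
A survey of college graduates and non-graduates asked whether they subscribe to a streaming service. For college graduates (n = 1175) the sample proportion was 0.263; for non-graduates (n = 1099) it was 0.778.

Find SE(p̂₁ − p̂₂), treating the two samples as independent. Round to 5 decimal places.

0.01795

Each SE is √(p̂(1−p̂)/n): √(0.2630·0.7370/1175) = 0.01284 and √(0.7780·0.2220/1099) = 0.01254.
SE(p̂₁ − p̂₂) = √(SE₁² + SE₂²) = √(0.0001648656 + 0.0001572516) = 0.01795, since the two samples are independent.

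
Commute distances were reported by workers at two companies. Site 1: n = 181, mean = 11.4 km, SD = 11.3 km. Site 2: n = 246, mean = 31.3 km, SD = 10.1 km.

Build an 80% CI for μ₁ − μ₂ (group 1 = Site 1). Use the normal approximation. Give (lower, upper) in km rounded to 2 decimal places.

SE₁ = s₁/√n₁ = 11.3/√181 = 0.8399; SE₂ = 10.1/√246 = 0.6440.
Independent samples, unequal variances: SE_diff = √(SE₁² + SE₂²) = √(0.70543201 + 0.414736) = 1.0584.
z* = 1.282, so margin of error = 1.282 × 1.0584 = 1.3569.
Difference in means = 11.4 − 31.3 = -19.9000.
-19.9000 ± 1.3569 → (-21.26, -18.54).

(-21.26, -18.54)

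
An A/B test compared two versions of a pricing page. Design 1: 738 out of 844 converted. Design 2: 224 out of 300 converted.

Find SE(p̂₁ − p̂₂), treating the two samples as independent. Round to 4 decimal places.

p̂₁ = 738/844 = 0.8744 and p̂₂ = 224/300 = 0.7467.
SE₁ = √(p̂₁(1−p̂₁)/n₁) = √(0.8744·0.1256/844) = 0.01141; SE₂ = √(0.7467·0.2533/300) = 0.02511.
Independent samples: SE of the difference = √(SE₁² + SE₂²) = √(0.0001301881 + 0.0006305121) = 0.02758.

0.0276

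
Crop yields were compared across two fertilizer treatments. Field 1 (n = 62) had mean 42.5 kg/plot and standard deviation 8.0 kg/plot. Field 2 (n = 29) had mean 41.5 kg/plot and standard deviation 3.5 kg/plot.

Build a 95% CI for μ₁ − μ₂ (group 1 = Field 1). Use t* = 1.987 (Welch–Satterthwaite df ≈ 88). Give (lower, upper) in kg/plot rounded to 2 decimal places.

SE₁ = s₁/√n₁ = 8.0/√62 = 1.0160; SE₂ = 3.5/√29 = 0.6499.
Independent samples, unequal variances: SE_diff = √(SE₁² + SE₂²) = √(1.032256 + 0.42237001) = 1.2061.
t* = 1.987, so margin of error = 1.987 × 1.2061 = 2.3965.
Difference in means = 42.5 − 41.5 = 1.0000.
1.0000 ± 2.3965 → (-1.40, 3.40).

(-1.40, 3.40)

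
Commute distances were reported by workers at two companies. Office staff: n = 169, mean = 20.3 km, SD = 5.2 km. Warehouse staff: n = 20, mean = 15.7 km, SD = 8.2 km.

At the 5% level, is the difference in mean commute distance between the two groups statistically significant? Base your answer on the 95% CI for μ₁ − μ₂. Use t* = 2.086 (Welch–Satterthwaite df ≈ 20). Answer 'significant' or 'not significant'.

significant

SE₁ = s₁/√n₁ = 5.2/√169 = 0.4000; SE₂ = 8.2/√20 = 1.8336.
Independent samples, unequal variances: SE_diff = √(SE₁² + SE₂²) = √(0.16 + 3.36208896) = 1.8767.
t* = 2.086, so margin of error = 2.086 × 1.8767 = 3.9148.
Difference in means = 20.3 − 15.7 = 4.6000.
4.6000 ± 3.9148 → (0.6852, 8.5148).
The interval (0.6852, 8.5148) does not contain 0, so the difference is significant.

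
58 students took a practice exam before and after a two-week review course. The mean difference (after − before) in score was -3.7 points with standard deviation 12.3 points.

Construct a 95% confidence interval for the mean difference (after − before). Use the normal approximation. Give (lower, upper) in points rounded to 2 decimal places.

(-6.87, -0.53)

This is a matched-pairs design, so SE = s_d/√n = 12.3/√58 = 1.6151.
Margin = 1.960 × 1.6151 = 3.1656; the interval is -3.7 ± 3.1656 = (-6.87, -0.53).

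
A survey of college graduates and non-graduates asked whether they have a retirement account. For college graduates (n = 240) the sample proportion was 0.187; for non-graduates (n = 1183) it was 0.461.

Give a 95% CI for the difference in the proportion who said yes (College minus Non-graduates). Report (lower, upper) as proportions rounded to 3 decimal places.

Each SE is √(p̂(1−p̂)/n): √(0.1870·0.8130/240) = 0.02517 and √(0.4610·0.5390/1183) = 0.01449.
SE(p̂₁ − p̂₂) = √(SE₁² + SE₂²) = √(0.0006335289 + 0.0002099601) = 0.02904, since the two samples are independent.
At 95% confidence z* = 1.960; margin = 1.960 × 0.02904 = 0.05692.
The difference is 0.1870 − 0.4610 = -0.2740, so the interval is -0.2740 ± 0.05692 = (-0.331, -0.217).

(-0.331, -0.217)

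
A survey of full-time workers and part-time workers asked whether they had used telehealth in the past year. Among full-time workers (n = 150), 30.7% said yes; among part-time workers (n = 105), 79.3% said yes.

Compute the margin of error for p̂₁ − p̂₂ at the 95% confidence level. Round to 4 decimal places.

SE₁ = √(p̂₁(1−p̂₁)/n₁) = √(0.3070·0.6930/150) = 0.03766; SE₂ = √(0.7930·0.2070/105) = 0.03954.
Independent samples: SE of the difference = √(SE₁² + SE₂²) = √(0.0014182756 + 0.0015634116) = 0.05460.
z* for 95% confidence is 1.960, so the margin of error is 1.960 × 0.05460 = 0.10702.

0.1070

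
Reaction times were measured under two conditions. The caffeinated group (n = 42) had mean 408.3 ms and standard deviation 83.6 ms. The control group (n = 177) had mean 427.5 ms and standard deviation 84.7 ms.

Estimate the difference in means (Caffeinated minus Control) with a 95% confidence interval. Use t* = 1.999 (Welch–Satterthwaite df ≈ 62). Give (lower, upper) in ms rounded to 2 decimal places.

Standard errors of each mean: 83.6/√42 = 12.8998 and 84.7/√177 = 6.3664.
SE(x̄₁ − x̄₂) = √(12.8998² + 6.3664²) = 14.3853 for independent samples with unequal variances.
With t* = 1.999, the margin is 1.999 × 14.3853 = 28.7562.
x̄₁ − x̄₂ = 408.3 − 427.5 = -19.2000; the interval is -19.2000 ± 28.7562 = (-47.96, 9.56).

(-47.96, 9.56)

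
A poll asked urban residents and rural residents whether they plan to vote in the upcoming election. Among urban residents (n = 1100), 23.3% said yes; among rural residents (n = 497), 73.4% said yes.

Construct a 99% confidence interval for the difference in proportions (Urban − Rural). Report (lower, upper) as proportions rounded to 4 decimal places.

(-0.5617, -0.4403)

The two standard errors are √(0.2330×0.7670/1100) = 0.01275 and √(0.7340×0.2660/497) = 0.01982.
Because the samples are independent, SE_diff = √(0.01275² + 0.01982²) = 0.02357.
Using z* = 2.576 for 99%, ME = 2.576 × 0.02357 = 0.06072.
p̂₁ − p̂₂ = -0.5010; interval -0.5010 ± 0.06072 gives (-0.5617, -0.4403).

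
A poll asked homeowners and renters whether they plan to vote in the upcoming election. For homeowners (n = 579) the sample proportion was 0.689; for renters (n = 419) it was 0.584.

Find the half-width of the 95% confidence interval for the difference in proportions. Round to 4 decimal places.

0.0604

Each SE is √(p̂(1−p̂)/n): √(0.6890·0.3110/579) = 0.01924 and √(0.5840·0.4160/419) = 0.02408.
SE(p̂₁ − p̂₂) = √(SE₁² + SE₂²) = √(0.0003701776 + 0.0005798464) = 0.03082, since the two samples are independent.
At 95% confidence z* = 1.960; margin = 1.960 × 0.03082 = 0.06041.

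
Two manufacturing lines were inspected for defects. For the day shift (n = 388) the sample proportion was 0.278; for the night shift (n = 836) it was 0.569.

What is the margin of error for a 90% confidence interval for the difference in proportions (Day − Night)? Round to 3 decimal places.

Each SE is √(p̂(1−p̂)/n): √(0.2780·0.7220/388) = 0.02274 and √(0.5690·0.4310/836) = 0.01713.
SE(p̂₁ − p̂₂) = √(SE₁² + SE₂²) = √(0.0005171076 + 0.0002934369) = 0.02847, since the two samples are independent.
At 90% confidence z* = 1.645; margin = 1.645 × 0.02847 = 0.04683.

0.047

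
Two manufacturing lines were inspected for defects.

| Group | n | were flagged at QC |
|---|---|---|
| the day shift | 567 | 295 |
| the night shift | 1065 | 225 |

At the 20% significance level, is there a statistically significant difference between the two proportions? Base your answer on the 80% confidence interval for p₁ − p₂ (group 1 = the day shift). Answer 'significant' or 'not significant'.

significant

Sample proportions: 295/567 = 0.5203, 225/1065 = 0.2113.
Each SE is √(p̂(1−p̂)/n): √(0.5203·0.4797/567) = 0.02098 and √(0.2113·0.7887/1065) = 0.01251.
SE(p̂₁ − p̂₂) = √(SE₁² + SE₂²) = √(0.0004401604 + 0.0001565001) = 0.02443, since the two samples are independent.
At 80% confidence z* = 1.282; margin = 1.282 × 0.02443 = 0.03132.
The difference is 0.5203 − 0.2113 = 0.3090, so the interval is 0.3090 ± 0.03132 = (0.27768, 0.34032).
The interval (0.27768, 0.34032) does not contain 0, so the difference is significant.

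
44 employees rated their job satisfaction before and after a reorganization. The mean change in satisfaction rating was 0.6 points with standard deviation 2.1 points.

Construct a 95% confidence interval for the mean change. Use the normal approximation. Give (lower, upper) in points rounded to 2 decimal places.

Paired design: SE = s_d/√n = 2.1/√44 = 0.3166.
z* = 1.960; margin of error = 1.960 × 0.3166 = 0.6205.
0.6 ± 0.6205 → (-0.02, 1.22).

(-0.02, 1.22)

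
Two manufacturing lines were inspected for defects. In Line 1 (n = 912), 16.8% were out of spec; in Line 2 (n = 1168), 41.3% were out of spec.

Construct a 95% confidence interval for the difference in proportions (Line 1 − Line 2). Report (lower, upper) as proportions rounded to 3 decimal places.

Each SE is √(p̂(1−p̂)/n): √(0.1680·0.8320/912) = 0.01238 and √(0.4130·0.5870/1168) = 0.01441.
SE(p̂₁ − p̂₂) = √(SE₁² + SE₂²) = √(0.0001532644 + 0.0002076481) = 0.01900, since the two samples are independent.
At 95% confidence z* = 1.960; margin = 1.960 × 0.01900 = 0.03724.
The difference is 0.1680 − 0.4130 = -0.2450, so the interval is -0.2450 ± 0.03724 = (-0.282, -0.208).

(-0.282, -0.208)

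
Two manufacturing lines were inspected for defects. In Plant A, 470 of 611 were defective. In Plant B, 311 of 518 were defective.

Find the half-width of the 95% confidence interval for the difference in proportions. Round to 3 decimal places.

Sample proportions: 470/611 = 0.7692, 311/518 = 0.6004.
Each SE is √(p̂(1−p̂)/n): √(0.7692·0.2308/611) = 0.01705 and √(0.6004·0.3996/518) = 0.02152.
SE(p̂₁ − p̂₂) = √(SE₁² + SE₂²) = √(0.0002907025 + 0.0004631104) = 0.02746, since the two samples are independent.
At 95% confidence z* = 1.960; margin = 1.960 × 0.02746 = 0.05382.

0.054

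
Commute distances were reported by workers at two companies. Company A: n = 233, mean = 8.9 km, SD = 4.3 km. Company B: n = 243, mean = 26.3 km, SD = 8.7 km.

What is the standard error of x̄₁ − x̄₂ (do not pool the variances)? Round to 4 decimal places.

0.6252

Per-group SEs: s₁/√n₁ = 4.3/√233 = 0.2817, s₂/√n₂ = 8.7/√243 = 0.5581.
Unpooled SE of the difference: √(0.07935489 + 0.31147561) = 0.6252.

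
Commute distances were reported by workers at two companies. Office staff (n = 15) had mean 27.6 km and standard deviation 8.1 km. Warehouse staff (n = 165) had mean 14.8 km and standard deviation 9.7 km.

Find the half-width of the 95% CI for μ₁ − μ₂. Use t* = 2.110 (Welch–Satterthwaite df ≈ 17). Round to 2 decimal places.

Standard errors of each mean: 8.1/√15 = 2.0914 and 9.7/√165 = 0.7551.
SE(x̄₁ − x̄₂) = √(2.0914² + 0.7551²) = 2.2235 for independent samples with unequal variances.
With t* = 2.110, the margin is 2.110 × 2.2235 = 4.6916.

4.69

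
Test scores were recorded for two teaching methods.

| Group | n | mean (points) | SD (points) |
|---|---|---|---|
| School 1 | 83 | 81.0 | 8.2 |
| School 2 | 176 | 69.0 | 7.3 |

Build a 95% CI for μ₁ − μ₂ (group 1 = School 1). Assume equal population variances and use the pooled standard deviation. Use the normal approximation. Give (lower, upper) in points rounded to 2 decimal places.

s_p = √[((n₁−1)s₁² + (n₂−1)s₂²)/(n₁+n₂−2)] = √[(82·8.2² + 175·7.3²)/257] = 7.5987.
SE = 7.5987·√(1/83 + 1/176) = 1.0118.
With z* = 1.960, margin = 1.960 × 1.0118 = 1.9831.
x̄₁ − x̄₂ = 81.0 − 69.0 = 12.0000; interval 12.0000 ± 1.9831 = (10.02, 13.98).

(10.02, 13.98)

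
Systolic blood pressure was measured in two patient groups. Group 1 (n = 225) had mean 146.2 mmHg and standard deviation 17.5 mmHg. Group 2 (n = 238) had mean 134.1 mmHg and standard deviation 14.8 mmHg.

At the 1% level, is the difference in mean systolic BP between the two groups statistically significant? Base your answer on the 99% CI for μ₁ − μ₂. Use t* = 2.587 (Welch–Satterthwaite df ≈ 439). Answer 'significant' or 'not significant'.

significant

Per-group SEs: s₁/√n₁ = 17.5/√225 = 1.1667, s₂/√n₂ = 14.8/√238 = 0.9593.
Unpooled SE of the difference: √(1.36118889 + 0.92025649) = 1.5104.
Margin of error = t* · SE = 2.587 × 1.5104 = 3.9074.
x̄₁ − x̄₂ = 146.2 − 134.1 = 12.1000.
CI: 12.1000 ± 3.9074 = (8.1926, 16.0074).
The interval (8.1926, 16.0074) does not contain 0, so the difference is significant.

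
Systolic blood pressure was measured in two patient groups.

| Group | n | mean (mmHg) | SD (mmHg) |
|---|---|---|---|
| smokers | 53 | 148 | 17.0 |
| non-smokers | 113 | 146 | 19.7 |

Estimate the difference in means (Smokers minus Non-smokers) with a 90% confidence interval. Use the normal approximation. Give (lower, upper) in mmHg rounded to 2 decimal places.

(-2.90, 6.90)

SE₁ = s₁/√n₁ = 17.0/√53 = 2.3351; SE₂ = 19.7/√113 = 1.8532.
Independent samples, unequal variances: SE_diff = √(SE₁² + SE₂²) = √(5.45269201 + 3.43435024) = 2.9811.
z* = 1.645, so margin of error = 1.645 × 2.9811 = 4.9039.
Difference in means = 148 − 146 = 2.0000.
2.0000 ± 4.9039 → (-2.90, 6.90).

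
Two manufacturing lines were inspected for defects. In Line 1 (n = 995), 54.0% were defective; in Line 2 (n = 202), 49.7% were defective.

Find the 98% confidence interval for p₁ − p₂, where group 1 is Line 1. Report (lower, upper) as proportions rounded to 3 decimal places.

Each SE is √(p̂(1−p̂)/n): √(0.5400·0.4600/995) = 0.01580 and √(0.4970·0.5030/202) = 0.03518.
SE(p̂₁ − p̂₂) = √(SE₁² + SE₂²) = √(0.00024964 + 0.0012376324) = 0.03857, since the two samples are independent.
At 98% confidence z* = 2.326; margin = 2.326 × 0.03857 = 0.08971.
The difference is 0.5400 − 0.4970 = 0.0430, so the interval is 0.0430 ± 0.08971 = (-0.047, 0.133).

(-0.047, 0.133)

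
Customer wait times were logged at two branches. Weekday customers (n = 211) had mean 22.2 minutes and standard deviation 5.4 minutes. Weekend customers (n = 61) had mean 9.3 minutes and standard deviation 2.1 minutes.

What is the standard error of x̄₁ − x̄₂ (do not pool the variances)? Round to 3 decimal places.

0.459

Standard errors of each mean: 5.4/√211 = 0.3718 and 2.1/√61 = 0.2689.
SE(x̄₁ − x̄₂) = √(0.3718² + 0.2689²) = 0.4588 for independent samples with unequal variances.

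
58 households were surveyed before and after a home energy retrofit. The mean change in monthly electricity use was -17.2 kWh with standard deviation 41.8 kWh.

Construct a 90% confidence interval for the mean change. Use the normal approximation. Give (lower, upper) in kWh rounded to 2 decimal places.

(-26.23, -8.17)

Paired design: SE = s_d/√n = 41.8/√58 = 5.4886.
z* = 1.645; margin of error = 1.645 × 5.4886 = 9.0287.
-17.2 ± 9.0287 → (-26.23, -8.17).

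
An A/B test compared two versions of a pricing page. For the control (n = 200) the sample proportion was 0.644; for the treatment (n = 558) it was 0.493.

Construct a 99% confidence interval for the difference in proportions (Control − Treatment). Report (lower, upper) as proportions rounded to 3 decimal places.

(0.048, 0.254)

SE₁ = √(p̂₁(1−p̂₁)/n₁) = √(0.6440·0.3560/200) = 0.03386; SE₂ = √(0.4930·0.5070/558) = 0.02116.
Independent samples: SE of the difference = √(SE₁² + SE₂²) = √(0.0011464996 + 0.0004477456) = 0.03993.
z* for 99% confidence is 2.576, so the margin of error is 2.576 × 0.03993 = 0.10286.
Point estimate p̂₁ − p̂₂ = 0.6440 − 0.4930 = 0.1510.
0.1510 ± 0.10286 → (0.048, 0.254).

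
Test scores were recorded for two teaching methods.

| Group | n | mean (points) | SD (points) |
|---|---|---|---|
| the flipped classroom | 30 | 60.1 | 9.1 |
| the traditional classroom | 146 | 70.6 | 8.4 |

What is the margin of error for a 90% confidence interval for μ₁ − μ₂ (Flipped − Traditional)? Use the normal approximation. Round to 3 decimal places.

Per-group SEs: s₁/√n₁ = 9.1/√30 = 1.6614, s₂/√n₂ = 8.4/√146 = 0.6952.
Unpooled SE of the difference: √(2.76024996 + 0.48330304) = 1.8010.
Margin of error = z* · SE = 1.645 × 1.8010 = 2.9626.

2.963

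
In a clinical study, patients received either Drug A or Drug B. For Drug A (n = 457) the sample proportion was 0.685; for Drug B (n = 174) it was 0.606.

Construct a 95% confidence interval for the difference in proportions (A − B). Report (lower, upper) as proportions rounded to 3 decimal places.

Each SE is √(p̂(1−p̂)/n): √(0.6850·0.3150/457) = 0.02173 and √(0.6060·0.3940/174) = 0.03704.
SE(p̂₁ − p̂₂) = √(SE₁² + SE₂²) = √(0.0004721929 + 0.0013719616) = 0.04294, since the two samples are independent.
At 95% confidence z* = 1.960; margin = 1.960 × 0.04294 = 0.08416.
The difference is 0.6850 − 0.6060 = 0.0790, so the interval is 0.0790 ± 0.08416 = (-0.005, 0.163).

(-0.005, 0.163)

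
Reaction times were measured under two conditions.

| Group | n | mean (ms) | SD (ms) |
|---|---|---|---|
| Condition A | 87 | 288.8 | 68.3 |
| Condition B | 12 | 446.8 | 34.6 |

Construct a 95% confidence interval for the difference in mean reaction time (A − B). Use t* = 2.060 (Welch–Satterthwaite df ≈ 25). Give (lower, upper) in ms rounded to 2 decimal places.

Per-group SEs: s₁/√n₁ = 68.3/√87 = 7.3225, s₂/√n₂ = 34.6/√12 = 9.9882.
Unpooled SE of the difference: √(53.61900625 + 99.76413924) = 12.3848.
Margin of error = t* · SE = 2.060 × 12.3848 = 25.5127.
x̄₁ − x̄₂ = 288.8 − 446.8 = -158.0000.
CI: -158.0000 ± 25.5127 = (-183.51, -132.49).

(-183.51, -132.49)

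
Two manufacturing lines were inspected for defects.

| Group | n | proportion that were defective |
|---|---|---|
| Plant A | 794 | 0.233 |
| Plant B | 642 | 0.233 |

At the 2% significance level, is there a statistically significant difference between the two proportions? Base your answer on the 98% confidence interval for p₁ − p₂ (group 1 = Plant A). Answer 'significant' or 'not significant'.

Each SE is √(p̂(1−p̂)/n): √(0.2330·0.7670/794) = 0.01500 and √(0.2330·0.7670/642) = 0.01668.
SE(p̂₁ − p̂₂) = √(SE₁² + SE₂²) = √(0.000225 + 0.0002782224) = 0.02243, since the two samples are independent.
At 98% confidence z* = 2.326; margin = 2.326 × 0.02243 = 0.05217.
The difference is 0.2330 − 0.2330 = 0.0000, so the interval is 0.0000 ± 0.05217 = (-0.05217, 0.05217).
The interval (-0.05217, 0.05217) contains 0, so the difference is not significant.

not significant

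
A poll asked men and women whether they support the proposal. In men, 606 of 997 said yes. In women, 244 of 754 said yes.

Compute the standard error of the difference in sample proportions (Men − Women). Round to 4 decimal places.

0.0230

First, p̂₁ = 606/997 = 0.6078; p̂₂ = 244/754 = 0.3236.
The two standard errors are √(0.6078×0.3922/997) = 0.01546 and √(0.3236×0.6764/754) = 0.01704.
Because the samples are independent, SE_diff = √(0.01546² + 0.01704²) = 0.02301.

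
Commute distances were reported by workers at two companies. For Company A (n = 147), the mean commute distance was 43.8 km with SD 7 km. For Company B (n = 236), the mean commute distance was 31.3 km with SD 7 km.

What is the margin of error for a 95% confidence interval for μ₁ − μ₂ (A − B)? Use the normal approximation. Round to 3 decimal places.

Per-group SEs: s₁/√n₁ = 7/√147 = 0.5774, s₂/√n₂ = 7/√236 = 0.4557.
Unpooled SE of the difference: √(0.33339076 + 0.20766249) = 0.7356.
Margin of error = z* · SE = 1.960 × 0.7356 = 1.4418.

1.442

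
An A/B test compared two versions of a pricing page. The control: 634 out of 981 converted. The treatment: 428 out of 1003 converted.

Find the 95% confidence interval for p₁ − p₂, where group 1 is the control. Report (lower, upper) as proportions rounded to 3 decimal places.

Sample proportions: 634/981 = 0.6463, 428/1003 = 0.4267.
Each SE is √(p̂(1−p̂)/n): √(0.6463·0.3537/981) = 0.01527 and √(0.4267·0.5733/1003) = 0.01562.
SE(p̂₁ − p̂₂) = √(SE₁² + SE₂²) = √(0.0002331729 + 0.0002439844) = 0.02184, since the two samples are independent.
At 95% confidence z* = 1.960; margin = 1.960 × 0.02184 = 0.04281.
The difference is 0.6463 − 0.4267 = 0.2196, so the interval is 0.2196 ± 0.04281 = (0.177, 0.262).

(0.177, 0.262)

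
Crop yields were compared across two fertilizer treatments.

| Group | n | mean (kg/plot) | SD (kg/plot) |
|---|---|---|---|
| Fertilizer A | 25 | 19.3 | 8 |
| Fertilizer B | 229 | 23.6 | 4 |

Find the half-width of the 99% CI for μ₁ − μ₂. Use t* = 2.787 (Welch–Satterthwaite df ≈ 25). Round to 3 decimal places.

Per-group SEs: s₁/√n₁ = 8/√25 = 1.6000, s₂/√n₂ = 4/√229 = 0.2643.
Unpooled SE of the difference: √(2.56 + 0.06985449) = 1.6217.
Margin of error = t* · SE = 2.787 × 1.6217 = 4.5197.

4.520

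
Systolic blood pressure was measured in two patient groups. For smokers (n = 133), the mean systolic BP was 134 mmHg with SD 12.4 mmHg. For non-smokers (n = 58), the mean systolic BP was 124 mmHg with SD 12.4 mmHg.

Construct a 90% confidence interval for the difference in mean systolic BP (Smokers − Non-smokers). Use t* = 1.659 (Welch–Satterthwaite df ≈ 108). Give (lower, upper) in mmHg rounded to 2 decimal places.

SE₁ = s₁/√n₁ = 12.4/√133 = 1.0752; SE₂ = 12.4/√58 = 1.6282.
Independent samples, unequal variances: SE_diff = √(SE₁² + SE₂²) = √(1.15605504 + 2.65103524) = 1.9512.
t* = 1.659, so margin of error = 1.659 × 1.9512 = 3.2370.
Difference in means = 134 − 124 = 10.0000.
10.0000 ± 3.2370 → (6.76, 13.24).

(6.76, 13.24)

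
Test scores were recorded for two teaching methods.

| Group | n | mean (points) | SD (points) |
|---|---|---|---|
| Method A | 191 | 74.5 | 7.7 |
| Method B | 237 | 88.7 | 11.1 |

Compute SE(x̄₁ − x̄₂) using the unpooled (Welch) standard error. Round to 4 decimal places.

0.9112

Per-group SEs: s₁/√n₁ = 7.7/√191 = 0.5572, s₂/√n₂ = 11.1/√237 = 0.7210.
Unpooled SE of the difference: √(0.31047184 + 0.519841) = 0.9112.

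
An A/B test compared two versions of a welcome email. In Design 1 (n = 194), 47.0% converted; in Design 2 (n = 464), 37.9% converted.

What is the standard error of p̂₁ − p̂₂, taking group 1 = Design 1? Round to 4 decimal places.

SE₁ = √(p̂₁(1−p̂₁)/n₁) = √(0.4700·0.5300/194) = 0.03583; SE₂ = √(0.3790·0.6210/464) = 0.02252.
Independent samples: SE of the difference = √(SE₁² + SE₂²) = √(0.0012837889 + 0.0005071504) = 0.04232.

0.0423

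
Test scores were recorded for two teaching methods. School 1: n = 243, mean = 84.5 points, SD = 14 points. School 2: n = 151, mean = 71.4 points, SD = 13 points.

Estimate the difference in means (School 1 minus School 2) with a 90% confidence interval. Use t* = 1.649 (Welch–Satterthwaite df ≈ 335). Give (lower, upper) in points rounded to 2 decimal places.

SE₁ = s₁/√n₁ = 14/√243 = 0.8981; SE₂ = 13/√151 = 1.0579.
Independent samples, unequal variances: SE_diff = √(SE₁² + SE₂²) = √(0.80658361 + 1.11915241) = 1.3877.
t* = 1.649, so margin of error = 1.649 × 1.3877 = 2.2883.
Difference in means = 84.5 − 71.4 = 13.1000.
13.1000 ± 2.2883 → (10.81, 15.39).

(10.81, 15.39)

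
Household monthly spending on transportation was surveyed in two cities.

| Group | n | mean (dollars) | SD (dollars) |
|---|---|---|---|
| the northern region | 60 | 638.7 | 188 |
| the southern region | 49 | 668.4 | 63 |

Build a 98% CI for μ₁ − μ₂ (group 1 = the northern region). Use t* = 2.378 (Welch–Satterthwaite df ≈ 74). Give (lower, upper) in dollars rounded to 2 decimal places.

Standard errors of each mean: 188/√60 = 24.2707 and 63/√49 = 9.0000.
SE(x̄₁ − x̄₂) = √(24.2707² + 9.0000²) = 25.8857 for independent samples with unequal variances.
With t* = 2.378, the margin is 2.378 × 25.8857 = 61.5562.
x̄₁ − x̄₂ = 638.7 − 668.4 = -29.7000; the interval is -29.7000 ± 61.5562 = (-91.26, 31.86).

(-91.26, 31.86)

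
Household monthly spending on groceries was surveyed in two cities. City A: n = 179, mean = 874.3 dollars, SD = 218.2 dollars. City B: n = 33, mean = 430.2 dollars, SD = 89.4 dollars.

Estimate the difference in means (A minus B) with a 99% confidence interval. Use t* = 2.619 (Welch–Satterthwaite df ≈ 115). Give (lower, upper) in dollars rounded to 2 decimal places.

Standard errors of each mean: 218.2/√179 = 16.3090 and 89.4/√33 = 15.5625.
SE(x̄₁ − x̄₂) = √(16.3090² + 15.5625²) = 22.5427 for independent samples with unequal variances.
With t* = 2.619, the margin is 2.619 × 22.5427 = 59.0393.
x̄₁ − x̄₂ = 874.3 − 430.2 = 444.1000; the interval is 444.1000 ± 59.0393 = (385.06, 503.14).

(385.06, 503.14)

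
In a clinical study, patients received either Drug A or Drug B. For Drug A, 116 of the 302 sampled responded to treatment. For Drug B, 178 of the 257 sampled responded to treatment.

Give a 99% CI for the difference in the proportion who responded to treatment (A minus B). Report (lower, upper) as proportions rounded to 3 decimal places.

(-0.412, -0.205)

First, p̂₁ = 116/302 = 0.3841; p̂₂ = 178/257 = 0.6926.
The two standard errors are √(0.3841×0.6159/302) = 0.02799 and √(0.6926×0.3074/257) = 0.02878.
Because the samples are independent, SE_diff = √(0.02799² + 0.02878²) = 0.04015.
Using z* = 2.576 for 99%, ME = 2.576 × 0.04015 = 0.10343.
p̂₁ − p̂₂ = -0.3085; interval -0.3085 ± 0.10343 gives (-0.412, -0.205).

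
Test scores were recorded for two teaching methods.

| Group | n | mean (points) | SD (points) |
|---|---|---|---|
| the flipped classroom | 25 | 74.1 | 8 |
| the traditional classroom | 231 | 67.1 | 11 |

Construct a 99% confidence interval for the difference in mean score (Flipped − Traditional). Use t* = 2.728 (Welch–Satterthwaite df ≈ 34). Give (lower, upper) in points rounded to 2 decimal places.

Per-group SEs: s₁/√n₁ = 8/√25 = 1.6000, s₂/√n₂ = 11/√231 = 0.7237.
Unpooled SE of the difference: √(2.56 + 0.52374169) = 1.7561.
Margin of error = t* · SE = 2.728 × 1.7561 = 4.7906.
x̄₁ − x̄₂ = 74.1 − 67.1 = 7.0000.
CI: 7.0000 ± 4.7906 = (2.21, 11.79).

(2.21, 11.79)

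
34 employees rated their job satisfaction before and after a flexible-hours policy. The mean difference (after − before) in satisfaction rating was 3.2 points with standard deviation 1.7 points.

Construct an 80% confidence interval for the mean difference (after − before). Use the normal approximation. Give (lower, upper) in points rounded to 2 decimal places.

This is a matched-pairs design, so SE = s_d/√n = 1.7/√34 = 0.2915.
Margin = 1.282 × 0.2915 = 0.3737; the interval is 3.2 ± 0.3737 = (2.83, 3.57).

(2.83, 3.57)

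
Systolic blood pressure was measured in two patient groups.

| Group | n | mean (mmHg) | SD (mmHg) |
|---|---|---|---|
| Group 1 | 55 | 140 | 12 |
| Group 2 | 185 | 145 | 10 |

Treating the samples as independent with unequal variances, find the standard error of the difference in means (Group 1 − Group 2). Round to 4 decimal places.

1.7773

SE₁ = s₁/√n₁ = 12/√55 = 1.6181; SE₂ = 10/√185 = 0.7352.
Independent samples, unequal variances: SE_diff = √(SE₁² + SE₂²) = √(2.61824761 + 0.54051904) = 1.7773.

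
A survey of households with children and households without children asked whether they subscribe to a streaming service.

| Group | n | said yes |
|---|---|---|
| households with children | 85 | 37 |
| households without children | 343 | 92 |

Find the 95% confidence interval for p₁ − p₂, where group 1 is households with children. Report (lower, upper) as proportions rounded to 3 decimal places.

First, p̂₁ = 37/85 = 0.4353; p̂₂ = 92/343 = 0.2682.
The two standard errors are √(0.4353×0.5647/85) = 0.05378 and √(0.2682×0.7318/343) = 0.02392.
Because the samples are independent, SE_diff = √(0.05378² + 0.02392²) = 0.05886.
Using z* = 1.960 for 95%, ME = 1.960 × 0.05886 = 0.11537.
p̂₁ − p̂₂ = 0.1671; interval 0.1671 ± 0.11537 gives (0.052, 0.282).

(0.052, 0.282)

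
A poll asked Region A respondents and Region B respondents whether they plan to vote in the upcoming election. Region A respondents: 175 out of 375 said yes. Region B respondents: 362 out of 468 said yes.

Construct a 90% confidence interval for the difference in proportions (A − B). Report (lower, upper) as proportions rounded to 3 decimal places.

p̂₁ = 175/375 = 0.4667 and p̂₂ = 362/468 = 0.7735.
SE₁ = √(p̂₁(1−p̂₁)/n₁) = √(0.4667·0.5333/375) = 0.02576; SE₂ = √(0.7735·0.2265/468) = 0.01935.
Independent samples: SE of the difference = √(SE₁² + SE₂²) = √(0.0006635776 + 0.0003744225) = 0.03222.
z* for 90% confidence is 1.645, so the margin of error is 1.645 × 0.03222 = 0.05300.
Point estimate p̂₁ − p̂₂ = 0.4667 − 0.7735 = -0.3068.
-0.3068 ± 0.05300 → (-0.360, -0.254).

(-0.360, -0.254)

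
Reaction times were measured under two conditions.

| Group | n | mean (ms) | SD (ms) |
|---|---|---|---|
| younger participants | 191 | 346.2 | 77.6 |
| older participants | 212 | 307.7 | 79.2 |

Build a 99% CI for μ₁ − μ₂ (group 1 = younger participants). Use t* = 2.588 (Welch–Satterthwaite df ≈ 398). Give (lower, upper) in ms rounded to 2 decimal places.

(18.27, 58.73)

Standard errors of each mean: 77.6/√191 = 5.6149 and 79.2/√212 = 5.4395.
SE(x̄₁ − x̄₂) = √(5.6149² + 5.4395²) = 7.8176 for independent samples with unequal variances.
With t* = 2.588, the margin is 2.588 × 7.8176 = 20.2319.
x̄₁ − x̄₂ = 346.2 − 307.7 = 38.5000; the interval is 38.5000 ± 20.2319 = (18.27, 58.73).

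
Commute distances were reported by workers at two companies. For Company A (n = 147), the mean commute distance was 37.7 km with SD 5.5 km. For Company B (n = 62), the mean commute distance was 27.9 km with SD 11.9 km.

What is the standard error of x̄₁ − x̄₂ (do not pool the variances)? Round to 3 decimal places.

1.578

Per-group SEs: s₁/√n₁ = 5.5/√147 = 0.4536, s₂/√n₂ = 11.9/√62 = 1.5113.
Unpooled SE of the difference: √(0.20575296 + 2.28402769) = 1.5779.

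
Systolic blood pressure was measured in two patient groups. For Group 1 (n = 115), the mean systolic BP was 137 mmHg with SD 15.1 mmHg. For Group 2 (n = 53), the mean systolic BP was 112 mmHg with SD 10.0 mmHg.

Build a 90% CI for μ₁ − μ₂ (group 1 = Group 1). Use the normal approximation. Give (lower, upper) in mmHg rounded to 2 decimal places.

SE₁ = s₁/√n₁ = 15.1/√115 = 1.4081; SE₂ = 10.0/√53 = 1.3736.
Independent samples, unequal variances: SE_diff = √(SE₁² + SE₂²) = √(1.98274561 + 1.88677696) = 1.9671.
z* = 1.645, so margin of error = 1.645 × 1.9671 = 3.2359.
Difference in means = 137 − 112 = 25.0000.
25.0000 ± 3.2359 → (21.76, 28.24).

(21.76, 28.24)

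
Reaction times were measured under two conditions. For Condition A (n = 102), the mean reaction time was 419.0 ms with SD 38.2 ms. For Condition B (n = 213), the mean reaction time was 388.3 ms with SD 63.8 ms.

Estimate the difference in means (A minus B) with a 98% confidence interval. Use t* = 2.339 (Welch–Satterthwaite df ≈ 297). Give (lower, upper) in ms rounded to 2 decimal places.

(17.18, 44.22)

Per-group SEs: s₁/√n₁ = 38.2/√102 = 3.7824, s₂/√n₂ = 63.8/√213 = 4.3715.
Unpooled SE of the difference: √(14.30654976 + 19.11001225) = 5.7807.
Margin of error = t* · SE = 2.339 × 5.7807 = 13.5211.
x̄₁ − x̄₂ = 419.0 − 388.3 = 30.7000.
CI: 30.7000 ± 13.5211 = (17.18, 44.22).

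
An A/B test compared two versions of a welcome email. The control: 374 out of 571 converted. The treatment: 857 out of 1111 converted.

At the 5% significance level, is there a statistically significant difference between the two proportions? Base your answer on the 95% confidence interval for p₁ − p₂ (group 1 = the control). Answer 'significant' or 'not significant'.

First, p̂₁ = 374/571 = 0.6550; p̂₂ = 857/1111 = 0.7714.
The two standard errors are √(0.6550×0.3450/571) = 0.01989 and √(0.7714×0.2286/1111) = 0.01260.
Because the samples are independent, SE_diff = √(0.01989² + 0.01260²) = 0.02355.
Using z* = 1.960 for 95%, ME = 1.960 × 0.02355 = 0.04616.
p̂₁ − p̂₂ = -0.1164; interval -0.1164 ± 0.04616 gives (-0.16256, -0.07024).
The interval (-0.16256, -0.07024) does not contain 0, so the difference is significant.

significant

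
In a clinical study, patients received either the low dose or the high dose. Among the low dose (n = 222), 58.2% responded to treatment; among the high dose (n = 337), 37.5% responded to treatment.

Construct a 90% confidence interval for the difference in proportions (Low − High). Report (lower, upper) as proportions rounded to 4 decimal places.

(0.1374, 0.2766)

The two standard errors are √(0.5820×0.4180/222) = 0.03310 and √(0.3750×0.6250/337) = 0.02637.
Because the samples are independent, SE_diff = √(0.03310² + 0.02637²) = 0.04232.
Using z* = 1.645 for 90%, ME = 1.645 × 0.04232 = 0.06962.
p̂₁ − p̂₂ = 0.2070; interval 0.2070 ± 0.06962 gives (0.1374, 0.2766).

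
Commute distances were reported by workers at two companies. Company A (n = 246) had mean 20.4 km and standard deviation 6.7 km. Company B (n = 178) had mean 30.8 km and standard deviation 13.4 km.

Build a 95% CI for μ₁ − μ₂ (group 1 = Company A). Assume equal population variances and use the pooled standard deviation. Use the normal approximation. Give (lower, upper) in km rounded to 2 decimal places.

(-12.34, -8.46)

s_p = √[((n₁−1)s₁² + (n₂−1)s₂²)/(n₁+n₂−2)] = √[(245·6.7² + 177·13.4²)/422] = 10.0685.
SE = 10.0685·√(1/246 + 1/178) = 0.9908.
With z* = 1.960, margin = 1.960 × 0.9908 = 1.9420.
x̄₁ − x̄₂ = 20.4 − 30.8 = -10.4000; interval -10.4000 ± 1.9420 = (-12.34, -8.46).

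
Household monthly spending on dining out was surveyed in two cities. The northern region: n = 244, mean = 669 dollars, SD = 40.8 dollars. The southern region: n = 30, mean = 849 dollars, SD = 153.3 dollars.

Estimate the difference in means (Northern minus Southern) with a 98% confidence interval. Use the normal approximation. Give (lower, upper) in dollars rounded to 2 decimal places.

SE₁ = s₁/√n₁ = 40.8/√244 = 2.6120; SE₂ = 153.3/√30 = 27.9886.
Independent samples, unequal variances: SE_diff = √(SE₁² + SE₂²) = √(6.822544 + 783.36172996) = 28.1102.
z* = 2.326, so margin of error = 2.326 × 28.1102 = 65.3843.
Difference in means = 669 − 849 = -180.0000.
-180.0000 ± 65.3843 → (-245.38, -114.62).

(-245.38, -114.62)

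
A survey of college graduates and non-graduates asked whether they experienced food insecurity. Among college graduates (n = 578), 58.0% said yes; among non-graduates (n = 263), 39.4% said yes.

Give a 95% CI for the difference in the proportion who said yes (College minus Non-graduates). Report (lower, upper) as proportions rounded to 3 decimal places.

(0.115, 0.257)

The two standard errors are √(0.5800×0.4200/578) = 0.02053 and √(0.3940×0.6060/263) = 0.03013.
Because the samples are independent, SE_diff = √(0.02053² + 0.03013²) = 0.03646.
Using z* = 1.960 for 95%, ME = 1.960 × 0.03646 = 0.07146.
p̂₁ − p̂₂ = 0.1860; interval 0.1860 ± 0.07146 gives (0.115, 0.257).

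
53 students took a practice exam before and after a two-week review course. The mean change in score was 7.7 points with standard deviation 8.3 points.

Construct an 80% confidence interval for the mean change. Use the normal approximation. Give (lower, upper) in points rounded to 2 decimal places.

(6.24, 9.16)

Paired design: SE = s_d/√n = 8.3/√53 = 1.1401.
z* = 1.282; margin of error = 1.282 × 1.1401 = 1.4616.
7.7 ± 1.4616 → (6.24, 9.16).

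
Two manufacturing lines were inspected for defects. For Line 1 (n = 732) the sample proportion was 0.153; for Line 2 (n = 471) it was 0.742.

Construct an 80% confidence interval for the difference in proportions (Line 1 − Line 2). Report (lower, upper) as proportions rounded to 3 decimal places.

(-0.620, -0.558)

SE₁ = √(p̂₁(1−p̂₁)/n₁) = √(0.1530·0.8470/732) = 0.01331; SE₂ = √(0.7420·0.2580/471) = 0.02016.
Independent samples: SE of the difference = √(SE₁² + SE₂²) = √(0.0001771561 + 0.0004064256) = 0.02416.
z* for 80% confidence is 1.282, so the margin of error is 1.282 × 0.02416 = 0.03097.
Point estimate p̂₁ − p̂₂ = 0.1530 − 0.7420 = -0.5890.
-0.5890 ± 0.03097 → (-0.620, -0.558).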